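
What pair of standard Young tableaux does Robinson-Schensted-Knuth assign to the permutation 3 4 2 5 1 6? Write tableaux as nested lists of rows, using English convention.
P = [[1, 4, 5, 6], [2], [3]], Q = [[1, 2, 4, 6], [3], [5]]

Insert each entry of the permutation into P by Schensted row insertion, recording in Q the position of each new cell.

Insert 3: appended to row 1. P = [[3]].
Insert 4: appended to row 1. P = [[3, 4]].
Insert 2: 2 bumps 3 from row 1; 3 starts row 2. P = [[2, 4], [3]].
Insert 5: appended to row 1. P = [[2, 4, 5], [3]].
Insert 1: 1 bumps 2 from row 1; 2 bumps 3 from row 2; 3 starts row 3. P = [[1, 4, 5], [2], [3]].
Insert 6: appended to row 1. P = [[1, 4, 5, 6], [2], [3]].

So P = [[1, 4, 5, 6], [2], [3]], Q = [[1, 2, 4, 6], [3], [5]].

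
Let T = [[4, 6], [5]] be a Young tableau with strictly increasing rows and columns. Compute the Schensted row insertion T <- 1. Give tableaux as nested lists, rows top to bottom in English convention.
[[1, 6], [4], [5]]

In row 1, 1 replaces 4 (the leftmost entry greater than 1); 4 is bumped to row 2. In row 2, 4 replaces 5 (the leftmost entry greater than 4); 5 is bumped to row 3. 5 starts a new row 3. The new tableau is [[1, 6], [4], [5]].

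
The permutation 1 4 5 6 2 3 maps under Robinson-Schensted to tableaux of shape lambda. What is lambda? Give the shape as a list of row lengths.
RSK row insertion gives P = [[1, 2, 3, 6], [4, 5]], which has shape [4, 2].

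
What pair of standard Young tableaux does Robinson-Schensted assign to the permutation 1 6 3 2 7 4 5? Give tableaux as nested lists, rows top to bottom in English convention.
P = [[1, 2, 4, 5], [3, 7], [6]], Q = [[1, 2, 5, 7], [3, 6], [4]]

Insert each entry of the permutation into P by Schensted row insertion, recording in Q the position of each new cell.

Insert 1: appended to row 1. P = [[1]], Q = [[1]].
Insert 6: appended to row 1. P = [[1, 6]], Q = [[1, 2]].
Insert 3: 3 bumps 6 from row 1; 6 starts row 2. P = [[1, 3], [6]], Q = [[1, 2], [3]].
Insert 2: 2 bumps 3 from row 1; 3 bumps 6 from row 2; 6 starts row 3. P = [[1, 2], [3], [6]], Q = [[1, 2], [3], [4]].
Insert 7: appended to row 1. P = [[1, 2, 7], [3], [6]], Q = [[1, 2, 5], [3], [4]].
Insert 4: 4 bumps 7 from row 1; 7 appends to row 2. P = [[1, 2, 4], [3, 7], [6]], Q = [[1, 2, 5], [3, 6], [4]].
Insert 5: appended to row 1. P = [[1, 2, 4, 5], [3, 7], [6]], Q = [[1, 2, 5, 7], [3, 6], [4]].

So P = [[1, 2, 4, 5], [3, 7], [6]], Q = [[1, 2, 5, 7], [3, 6], [4]].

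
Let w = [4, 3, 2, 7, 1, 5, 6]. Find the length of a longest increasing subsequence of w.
3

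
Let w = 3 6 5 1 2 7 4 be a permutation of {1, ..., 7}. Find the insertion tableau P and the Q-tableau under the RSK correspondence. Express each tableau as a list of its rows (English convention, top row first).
Insert each entry of the permutation into P by Schensted row insertion, recording in Q the position of each new cell.

Insert 3: appended to row 1. P = [[3]].
Insert 6: appended to row 1. P = [[3, 6]].
Insert 5: 5 bumps 6 from row 1; 6 starts row 2. P = [[3, 5], [6]].
Insert 1: 1 bumps 3 from row 1; 3 bumps 6 from row 2; 6 starts row 3. P = [[1, 5], [3], [6]].
Insert 2: 2 bumps 5 from row 1; 5 appends to row 2. P = [[1, 2], [3, 5], [6]].
Insert 7: appended to row 1. P = [[1, 2, 7], [3, 5], [6]].
Insert 4: 4 bumps 7 from row 1; 7 appends to row 2. P = [[1, 2, 4], [3, 5, 7], [6]].

So P = [[1, 2, 4], [3, 5, 7], [6]], Q = [[1, 2, 6], [3, 5, 7], [4]].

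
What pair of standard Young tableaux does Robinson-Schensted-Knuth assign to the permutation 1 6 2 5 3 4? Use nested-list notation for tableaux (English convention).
P = [[1, 2, 3, 4], [5], [6]], Q = [[1, 2, 4, 6], [3], [5]]

Insert each entry of the permutation into P by Schensted row insertion, recording in Q the position of each new cell.

Insert 1: appended to row 1. P = [[1]].
Insert 6: appended to row 1. P = [[1, 6]].
Insert 2: 2 bumps 6 from row 1; 6 starts row 2. P = [[1, 2], [6]].
Insert 5: appended to row 1. P = [[1, 2, 5], [6]].
Insert 3: 3 bumps 5 from row 1; 5 bumps 6 from row 2; 6 starts row 3. P = [[1, 2, 3], [5], [6]].
Insert 4: appended to row 1. P = [[1, 2, 3, 4], [5], [6]].

So P = [[1, 2, 3, 4], [5], [6]], Q = [[1, 2, 4, 6], [3], [5]].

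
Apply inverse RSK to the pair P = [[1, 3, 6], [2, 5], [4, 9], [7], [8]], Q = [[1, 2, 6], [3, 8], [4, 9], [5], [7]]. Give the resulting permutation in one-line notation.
Reverse RSK: for i = n, n-1, ..., 1, locate i in Q, remove the corresponding corner cell from P, and reverse-bump its entry up through P; the value ejected from row 1 is w(i).

So w = 4 8 7 5 2 9 1 6 3.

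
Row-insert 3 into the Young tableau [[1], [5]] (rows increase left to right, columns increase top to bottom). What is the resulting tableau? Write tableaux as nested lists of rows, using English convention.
3 is larger than every entry of row 1, so it is appended to row 1. The new tableau is [[1, 3], [5]].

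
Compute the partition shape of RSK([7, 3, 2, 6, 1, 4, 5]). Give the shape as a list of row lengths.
RSK row insertion gives P = [[1, 4, 5], [2, 6], [3], [7]], which has shape [3, 2, 1, 1].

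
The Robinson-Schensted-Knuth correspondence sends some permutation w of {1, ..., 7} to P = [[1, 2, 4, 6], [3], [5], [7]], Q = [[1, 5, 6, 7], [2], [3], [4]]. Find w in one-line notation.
7 5 3 1 2 4 6

Reverse the RSK construction: for i from n down to 1, find the cell of Q containing i, remove the entry at that cell from P, and reverse-bump it up through P; the value ejected from row 1 is w(i).

Step i=7: Q has 7 at row 1, column 4; remove that cell from P, ejecting 6. So w(7) = 6. P is now [[1, 2, 4], [3], [5], [7]].
Step i=6: Q has 6 at row 1, column 3; remove that cell from P, ejecting 4. So w(6) = 4. P is now [[1, 2], [3], [5], [7]].
Step i=5: Q has 5 at row 1, column 2; remove that cell from P, ejecting 2. So w(5) = 2. P is now [[1], [3], [5], [7]].
Step i=4: Q has 4 at row 4, column 1; remove 7 from row 4 of P and reverse-bump: 7 enters row 3 and ejects 5; 5 enters row 2 and ejects 3; 3 enters row 1 and ejects 1. So w(4) = 1. P is now [[3], [5], [7]].
Step i=3: Q has 3 at row 3, column 1; remove 7 from row 3 of P and reverse-bump: 7 enters row 2 and ejects 5; 5 enters row 1 and ejects 3. So w(3) = 3. P is now [[5], [7]].
Step i=2: Q has 2 at row 2, column 1; remove 7 from row 2 of P and reverse-bump: 7 enters row 1 and ejects 5. So w(2) = 5. P is now [[7]].
Step i=1: Q has 1 at row 1, column 1; remove that cell from P, ejecting 7. So w(1) = 7. P is now [].

So w = 7 5 3 1 2 4 6.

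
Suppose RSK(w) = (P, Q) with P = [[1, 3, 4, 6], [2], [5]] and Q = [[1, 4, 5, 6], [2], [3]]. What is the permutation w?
5 2 1 3 4 6

Reverse RSK: for i = n, n-1, ..., 1, locate i in Q, remove the corresponding corner cell from P, and reverse-bump its entry up through P; the value ejected from row 1 is w(i).

So w = 5 2 1 3 4 6.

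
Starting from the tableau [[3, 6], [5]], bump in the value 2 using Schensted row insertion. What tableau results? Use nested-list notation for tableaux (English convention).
In row 1, 2 replaces 3 (the leftmost entry greater than 2); 3 is bumped to row 2. In row 2, 3 replaces 5 (the leftmost entry greater than 3); 5 is bumped to row 3. 5 starts a new row 3. The new tableau is [[2, 6], [3], [5]].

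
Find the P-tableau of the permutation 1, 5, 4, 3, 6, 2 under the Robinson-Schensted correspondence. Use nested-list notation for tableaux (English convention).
Insert 1: appended to row 1. P = [[1]].
Insert 5: appended to row 1. P = [[1, 5]].
Insert 4: 4 bumps 5 from row 1; 5 starts row 2. P = [[1, 4], [5]].
Insert 3: 3 bumps 4 from row 1; 4 bumps 5 from row 2; 5 starts row 3. P = [[1, 3], [4], [5]].
Insert 6: appended to row 1. P = [[1, 3, 6], [4], [5]].
Insert 2: 2 bumps 3 from row 1; 3 bumps 4 from row 2; 4 bumps 5 from row 3; 5 starts row 4. P = [[1, 2, 6], [3], [4], [5]].

So P = [[1, 2, 6], [3], [4], [5]].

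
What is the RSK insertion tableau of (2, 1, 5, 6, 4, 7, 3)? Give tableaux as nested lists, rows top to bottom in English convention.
Insert 2: appended to row 1. P = [[2]].
Insert 1: 1 bumps 2 from row 1; 2 starts row 2. P = [[1], [2]].
Insert 5: appended to row 1. P = [[1, 5], [2]].
Insert 6: appended to row 1. P = [[1, 5, 6], [2]].
Insert 4: 4 bumps 5 from row 1; 5 appends to row 2. P = [[1, 4, 6], [2, 5]].
Insert 7: appended to row 1. P = [[1, 4, 6, 7], [2, 5]].
Insert 3: 3 bumps 4 from row 1; 4 bumps 5 from row 2; 5 starts row 3. P = [[1, 3, 6, 7], [2, 4], [5]].

So P = [[1, 3, 6, 7], [2, 4], [5]].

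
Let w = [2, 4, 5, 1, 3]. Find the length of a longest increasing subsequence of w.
3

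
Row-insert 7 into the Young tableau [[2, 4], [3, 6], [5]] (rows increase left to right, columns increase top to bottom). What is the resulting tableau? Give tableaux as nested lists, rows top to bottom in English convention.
7 is larger than every entry of row 1, so it is appended to row 1. The new tableau is [[2, 4, 7], [3, 6], [5]].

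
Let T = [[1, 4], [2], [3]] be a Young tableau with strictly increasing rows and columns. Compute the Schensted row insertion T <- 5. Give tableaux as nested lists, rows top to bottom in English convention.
[[1, 4, 5], [2], [3]]

5 is larger than every entry of row 1, so it is appended to row 1. The new tableau is [[1, 4, 5], [2], [3]].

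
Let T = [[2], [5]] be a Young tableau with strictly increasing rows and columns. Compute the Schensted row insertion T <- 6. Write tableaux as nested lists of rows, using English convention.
[[2, 6], [5]]

6 is larger than every entry of row 1, so it is appended to row 1. The new tableau is [[2, 6], [5]].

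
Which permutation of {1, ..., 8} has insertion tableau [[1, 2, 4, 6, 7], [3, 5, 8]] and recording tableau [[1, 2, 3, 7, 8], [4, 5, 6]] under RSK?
Reverse RSK: for i = n, n-1, ..., 1, locate i in Q, remove the corresponding corner cell from P, and reverse-bump its entry up through P; the value ejected from row 1 is w(i).

So w = 3 5 8 1 2 4 6 7.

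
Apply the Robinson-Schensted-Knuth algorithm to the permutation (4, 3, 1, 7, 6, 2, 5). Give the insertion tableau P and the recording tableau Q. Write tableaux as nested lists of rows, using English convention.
P = [[1, 2, 5], [3, 6], [4, 7]], Q = [[1, 4, 7], [2, 5], [3, 6]]

Insert each entry of the permutation into P by Schensted row insertion, recording in Q the position of each new cell.

Insert 4: appended to row 1. P = [[4]], Q = [[1]].
Insert 3: 3 bumps 4 from row 1; 4 starts row 2. P = [[3], [4]], Q = [[1], [2]].
Insert 1: 1 bumps 3 from row 1; 3 bumps 4 from row 2; 4 starts row 3. P = [[1], [3], [4]], Q = [[1], [2], [3]].
Insert 7: appended to row 1. P = [[1, 7], [3], [4]], Q = [[1, 4], [2], [3]].
Insert 6: 6 bumps 7 from row 1; 7 appends to row 2. P = [[1, 6], [3, 7], [4]], Q = [[1, 4], [2, 5], [3]].
Insert 2: 2 bumps 6 from row 1; 6 bumps 7 from row 2; 7 appends to row 3. P = [[1, 2], [3, 6], [4, 7]], Q = [[1, 4], [2, 5], [3, 6]].
Insert 5: appended to row 1. P = [[1, 2, 5], [3, 6], [4, 7]], Q = [[1, 4, 7], [2, 5], [3, 6]].

So P = [[1, 2, 5], [3, 6], [4, 7]], Q = [[1, 4, 7], [2, 5], [3, 6]].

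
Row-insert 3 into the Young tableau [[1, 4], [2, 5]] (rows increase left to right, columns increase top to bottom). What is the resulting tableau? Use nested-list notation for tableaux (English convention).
[[1, 3], [2, 4], [5]]

In row 1, 3 replaces 4 (the leftmost entry greater than 3); 4 is bumped to row 2. In row 2, 4 replaces 5 (the leftmost entry greater than 4); 5 is bumped to row 3. 5 starts a new row 3. The new tableau is [[1, 3], [2, 4], [5]].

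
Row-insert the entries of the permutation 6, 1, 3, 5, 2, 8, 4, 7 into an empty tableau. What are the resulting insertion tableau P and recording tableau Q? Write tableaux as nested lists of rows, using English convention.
Insert each entry of the permutation into P by Schensted row insertion, recording in Q the position of each new cell.

Insert 6: appended to row 1. P = [[6]].
Insert 1: 1 bumps 6 from row 1; 6 starts row 2. P = [[1], [6]].
Insert 3: appended to row 1. P = [[1, 3], [6]].
Insert 5: appended to row 1. P = [[1, 3, 5], [6]].
Insert 2: 2 bumps 3 from row 1; 3 bumps 6 from row 2; 6 starts row 3. P = [[1, 2, 5], [3], [6]].
Insert 8: appended to row 1. P = [[1, 2, 5, 8], [3], [6]].
Insert 4: 4 bumps 5 from row 1; 5 appends to row 2. P = [[1, 2, 4, 8], [3, 5], [6]].
Insert 7: 7 bumps 8 from row 1; 8 appends to row 2. P = [[1, 2, 4, 7], [3, 5, 8], [6]].

So P = [[1, 2, 4, 7], [3, 5, 8], [6]], Q = [[1, 3, 4, 6], [2, 7, 8], [5]].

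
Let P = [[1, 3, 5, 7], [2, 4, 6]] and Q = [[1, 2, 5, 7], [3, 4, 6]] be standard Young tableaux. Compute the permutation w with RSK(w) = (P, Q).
2 4 1 3 6 5 7

Reverse the RSK construction: for i from n down to 1, find the cell of Q containing i, remove the entry at that cell from P, and reverse-bump it up through P; the value ejected from row 1 is w(i).

Step i=7: Q has 7 at row 1, column 4; remove that cell from P, ejecting 7. So w(7) = 7. P is now [[1, 3, 5], [2, 4, 6]].
Step i=6: Q has 6 at row 2, column 3; remove 6 from row 2 of P and reverse-bump: 6 enters row 1 and ejects 5. So w(6) = 5. P is now [[1, 3, 6], [2, 4]].
Step i=5: Q has 5 at row 1, column 3; remove that cell from P, ejecting 6. So w(5) = 6. P is now [[1, 3], [2, 4]].
Step i=4: Q has 4 at row 2, column 2; remove 4 from row 2 of P and reverse-bump: 4 enters row 1 and ejects 3. So w(4) = 3. P is now [[1, 4], [2]].
Step i=3: Q has 3 at row 2, column 1; remove 2 from row 2 of P and reverse-bump: 2 enters row 1 and ejects 1. So w(3) = 1. P is now [[2, 4]].
Step i=2: Q has 2 at row 1, column 2; remove that cell from P, ejecting 4. So w(2) = 4. P is now [[2]].
Step i=1: Q has 1 at row 1, column 1; remove that cell from P, ejecting 2. So w(1) = 2. P is now [].

So w = 2 4 1 3 6 5 7.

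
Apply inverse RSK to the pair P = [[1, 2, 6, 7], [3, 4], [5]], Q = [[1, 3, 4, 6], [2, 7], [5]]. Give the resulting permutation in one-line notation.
Reverse the RSK construction: for i from n down to 1, find the cell of Q containing i, remove the entry at that cell from P, and reverse-bump it up through P; the value ejected from row 1 is w(i).

Step i=7: Q has 7 at row 2, column 2; remove 4 from row 2 of P and reverse-bump: 4 enters row 1 and ejects 2. So w(7) = 2. P is now [[1, 4, 6, 7], [3], [5]].
Step i=6: Q has 6 at row 1, column 4; remove that cell from P, ejecting 7. So w(6) = 7. P is now [[1, 4, 6], [3], [5]].
Step i=5: Q has 5 at row 3, column 1; remove 5 from row 3 of P and reverse-bump: 5 enters row 2 and ejects 3; 3 enters row 1 and ejects 1. So w(5) = 1. P is now [[3, 4, 6], [5]].
Step i=4: Q has 4 at row 1, column 3; remove that cell from P, ejecting 6. So w(4) = 6. P is now [[3, 4], [5]].
Step i=3: Q has 3 at row 1, column 2; remove that cell from P, ejecting 4. So w(3) = 4. P is now [[3], [5]].
Step i=2: Q has 2 at row 2, column 1; remove 5 from row 2 of P and reverse-bump: 5 enters row 1 and ejects 3. So w(2) = 3. P is now [[5]].
Step i=1: Q has 1 at row 1, column 1; remove that cell from P, ejecting 5. So w(1) = 5. P is now [].

So w = 5 3 4 6 1 7 2.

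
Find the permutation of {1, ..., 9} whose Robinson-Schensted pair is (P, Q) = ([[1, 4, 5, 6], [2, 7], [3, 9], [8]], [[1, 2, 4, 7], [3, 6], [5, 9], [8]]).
3 8 4 9 2 5 7 1 6

Reverse the RSK construction: for i from n down to 1, find the cell of Q containing i, remove the entry at that cell from P, and reverse-bump it up through P; the value ejected from row 1 is w(i).

Step i=9: Q has 9 at row 3, column 2; remove 9 from row 3 of P and reverse-bump: 9 enters row 2 and ejects 7; 7 enters row 1 and ejects 6. So w(9) = 6. P is now [[1, 4, 5, 7], [2, 9], [3], [8]].
Step i=8: Q has 8 at row 4, column 1; remove 8 from row 4 of P and reverse-bump: 8 enters row 3 and ejects 3; 3 enters row 2 and ejects 2; 2 enters row 1 and ejects 1. So w(8) = 1. P is now [[2, 4, 5, 7], [3, 9], [8]].
Step i=7: Q has 7 at row 1, column 4; remove that cell from P, ejecting 7. So w(7) = 7. P is now [[2, 4, 5], [3, 9], [8]].
Step i=6: Q has 6 at row 2, column 2; remove 9 from row 2 of P and reverse-bump: 9 enters row 1 and ejects 5. So w(6) = 5. P is now [[2, 4, 9], [3], [8]].
Step i=5: Q has 5 at row 3, column 1; remove 8 from row 3 of P and reverse-bump: 8 enters row 2 and ejects 3; 3 enters row 1 and ejects 2. So w(5) = 2. P is now [[3, 4, 9], [8]].
Step i=4: Q has 4 at row 1, column 3; remove that cell from P, ejecting 9. So w(4) = 9. P is now [[3, 4], [8]].
Step i=3: Q has 3 at row 2, column 1; remove 8 from row 2 of P and reverse-bump: 8 enters row 1 and ejects 4. So w(3) = 4. P is now [[3, 8]].
Step i=2: Q has 2 at row 1, column 2; remove that cell from P, ejecting 8. So w(2) = 8. P is now [[3]].
Step i=1: Q has 1 at row 1, column 1; remove that cell from P, ejecting 3. So w(1) = 3. P is now [].

So w = 3 8 4 9 2 5 7 1 6.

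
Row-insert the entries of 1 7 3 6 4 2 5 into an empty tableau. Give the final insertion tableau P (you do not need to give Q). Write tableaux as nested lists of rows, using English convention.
P = [[1, 2, 4, 5], [3], [6], [7]]

Insert 1: appended to row 1. P = [[1]].
Insert 7: appended to row 1. P = [[1, 7]].
Insert 3: 3 bumps 7 from row 1; 7 starts row 2. P = [[1, 3], [7]].
Insert 6: appended to row 1. P = [[1, 3, 6], [7]].
Insert 4: 4 bumps 6 from row 1; 6 bumps 7 from row 2; 7 starts row 3. P = [[1, 3, 4], [6], [7]].
Insert 2: 2 bumps 3 from row 1; 3 bumps 6 from row 2; 6 bumps 7 from row 3; 7 starts row 4. P = [[1, 2, 4], [3], [6], [7]].
Insert 5: appended to row 1. P = [[1, 2, 4, 5], [3], [6], [7]].

So P = [[1, 2, 4, 5], [3], [6], [7]].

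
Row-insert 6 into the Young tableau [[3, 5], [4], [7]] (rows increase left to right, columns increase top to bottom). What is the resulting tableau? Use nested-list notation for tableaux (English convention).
[[3, 5, 6], [4], [7]]

6 is larger than every entry of row 1, so it is appended to row 1. The new tableau is [[3, 5, 6], [4], [7]].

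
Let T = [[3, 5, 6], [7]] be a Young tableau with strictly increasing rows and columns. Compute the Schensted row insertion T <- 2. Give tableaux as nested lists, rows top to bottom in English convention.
[[2, 5, 6], [3], [7]]

In row 1, 2 replaces 3 (the leftmost entry greater than 2); 3 is bumped to row 2. In row 2, 3 replaces 7 (the leftmost entry greater than 3); 7 is bumped to row 3. 7 starts a new row 3. The new tableau is [[2, 5, 6], [3], [7]].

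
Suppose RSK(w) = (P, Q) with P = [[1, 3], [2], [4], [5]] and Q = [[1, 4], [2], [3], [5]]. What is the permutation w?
Reverse the RSK construction: for i from n down to 1, find the cell of Q containing i, remove the entry at that cell from P, and reverse-bump it up through P; the value ejected from row 1 is w(i).

Step i=5: Q has 5 at row 4, column 1; remove 5 from row 4 of P and reverse-bump: 5 enters row 3 and ejects 4; 4 enters row 2 and ejects 2; 2 enters row 1 and ejects 1. So w(5) = 1. P is now [[2, 3], [4], [5]].
Step i=4: Q has 4 at row 1, column 2; remove that cell from P, ejecting 3. So w(4) = 3. P is now [[2], [4], [5]].
Step i=3: Q has 3 at row 3, column 1; remove 5 from row 3 of P and reverse-bump: 5 enters row 2 and ejects 4; 4 enters row 1 and ejects 2. So w(3) = 2. P is now [[4], [5]].
Step i=2: Q has 2 at row 2, column 1; remove 5 from row 2 of P and reverse-bump: 5 enters row 1 and ejects 4. So w(2) = 4. P is now [[5]].
Step i=1: Q has 1 at row 1, column 1; remove that cell from P, ejecting 5. So w(1) = 5. P is now [].

So w = 5 4 2 3 1.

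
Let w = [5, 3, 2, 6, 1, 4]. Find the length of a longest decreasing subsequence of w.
4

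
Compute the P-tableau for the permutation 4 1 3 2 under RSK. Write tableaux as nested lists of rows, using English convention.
After inserting 4: P = [[4]].
After inserting 1: P = [[1], [4]].
After inserting 3: P = [[1, 3], [4]].
After inserting 2: P = [[1, 2], [3], [4]].

So P = [[1, 2], [3], [4]].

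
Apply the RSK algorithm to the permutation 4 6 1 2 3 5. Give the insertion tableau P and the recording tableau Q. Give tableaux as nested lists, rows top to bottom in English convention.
P = [[1, 2, 3, 5], [4, 6]], Q = [[1, 2, 5, 6], [3, 4]]

Insert each entry of the permutation into P by Schensted row insertion, recording in Q the position of each new cell.

Insert 4: appended to row 1. P = [[4]].
Insert 6: appended to row 1. P = [[4, 6]].
Insert 1: 1 bumps 4 from row 1; 4 starts row 2. P = [[1, 6], [4]].
Insert 2: 2 bumps 6 from row 1; 6 appends to row 2. P = [[1, 2], [4, 6]].
Insert 3: appended to row 1. P = [[1, 2, 3], [4, 6]].
Insert 5: appended to row 1. P = [[1, 2, 3, 5], [4, 6]].

So P = [[1, 2, 3, 5], [4, 6]], Q = [[1, 2, 5, 6], [3, 4]].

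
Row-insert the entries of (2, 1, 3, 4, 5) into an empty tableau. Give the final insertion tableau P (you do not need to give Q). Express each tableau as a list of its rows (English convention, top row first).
P = [[1, 3, 4, 5], [2]]

Insert 2: appended to row 1. P = [[2]].
Insert 1: 1 bumps 2 from row 1; 2 starts row 2. P = [[1], [2]].
Insert 3: appended to row 1. P = [[1, 3], [2]].
Insert 4: appended to row 1. P = [[1, 3, 4], [2]].
Insert 5: appended to row 1. P = [[1, 3, 4, 5], [2]].

So P = [[1, 3, 4, 5], [2]].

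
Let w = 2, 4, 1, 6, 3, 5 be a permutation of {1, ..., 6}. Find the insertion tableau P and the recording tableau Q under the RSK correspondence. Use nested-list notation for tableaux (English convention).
P = [[1, 3, 5], [2, 4, 6]], Q = [[1, 2, 4], [3, 5, 6]]

Insert each entry of the permutation into P by Schensted row insertion, recording in Q the position of each new cell.

After inserting 2: P = [[2]].
After inserting 4: P = [[2, 4]].
After inserting 1: P = [[1, 4], [2]].
After inserting 6: P = [[1, 4, 6], [2]].
After inserting 3: P = [[1, 3, 6], [2, 4]].
After inserting 5: P = [[1, 3, 5], [2, 4, 6]].

So P = [[1, 3, 5], [2, 4, 6]], Q = [[1, 2, 4], [3, 5, 6]].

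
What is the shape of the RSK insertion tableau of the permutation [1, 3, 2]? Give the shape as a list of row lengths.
Row-insert each entry into an empty tableau.

After inserting 1: P = [[1]].
After inserting 3: P = [[1, 3]].
After inserting 2: P = [[1, 2], [3]].

The final insertion tableau P = [[1, 2], [3]] has shape [2, 1].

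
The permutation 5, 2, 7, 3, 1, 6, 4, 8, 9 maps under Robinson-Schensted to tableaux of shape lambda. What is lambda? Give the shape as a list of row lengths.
Row-insert each entry into an empty tableau.

After inserting 5: P = [[5]].
After inserting 2: P = [[2], [5]].
After inserting 7: P = [[2, 7], [5]].
After inserting 3: P = [[2, 3], [5, 7]].
After inserting 1: P = [[1, 3], [2, 7], [5]].
After inserting 6: P = [[1, 3, 6], [2, 7], [5]].
After inserting 4: P = [[1, 3, 4], [2, 6], [5, 7]].
After inserting 8: P = [[1, 3, 4, 8], [2, 6], [5, 7]].
After inserting 9: P = [[1, 3, 4, 8, 9], [2, 6], [5, 7]].

The final insertion tableau P = [[1, 3, 4, 8, 9], [2, 6], [5, 7]] has shape [5, 2, 2].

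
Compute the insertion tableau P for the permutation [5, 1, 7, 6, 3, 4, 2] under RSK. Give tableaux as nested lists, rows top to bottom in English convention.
Insert 5: appended to row 1. P = [[5]].
Insert 1: 1 bumps 5 from row 1; 5 starts row 2. P = [[1], [5]].
Insert 7: appended to row 1. P = [[1, 7], [5]].
Insert 6: 6 bumps 7 from row 1; 7 appends to row 2. P = [[1, 6], [5, 7]].
Insert 3: 3 bumps 6 from row 1; 6 bumps 7 from row 2; 7 starts row 3. P = [[1, 3], [5, 6], [7]].
Insert 4: appended to row 1. P = [[1, 3, 4], [5, 6], [7]].
Insert 2: 2 bumps 3 from row 1; 3 bumps 5 from row 2; 5 bumps 7 from row 3; 7 starts row 4. P = [[1, 2, 4], [3, 6], [5], [7]].

So P = [[1, 2, 4], [3, 6], [5], [7]].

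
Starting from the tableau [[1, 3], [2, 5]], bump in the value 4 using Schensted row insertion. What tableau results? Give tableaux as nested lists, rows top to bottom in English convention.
4 is larger than every entry of row 1, so it is appended to row 1. The new tableau is [[1, 3, 4], [2, 5]].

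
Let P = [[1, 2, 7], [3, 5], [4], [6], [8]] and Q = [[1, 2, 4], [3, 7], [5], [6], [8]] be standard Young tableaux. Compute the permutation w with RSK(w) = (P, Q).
Reverse the RSK construction: for i from n down to 1, find the cell of Q containing i, remove the entry at that cell from P, and reverse-bump it up through P; the value ejected from row 1 is w(i).

Step i=8: Q has 8 at row 5, column 1; remove 8 from row 5 of P and reverse-bump: 8 enters row 4 and ejects 6; 6 enters row 3 and ejects 4; 4 enters row 2 and ejects 3; 3 enters row 1 and ejects 2. So w(8) = 2. P is now [[1, 3, 7], [4, 5], [6], [8]].
Step i=7: Q has 7 at row 2, column 2; remove 5 from row 2 of P and reverse-bump: 5 enters row 1 and ejects 3. So w(7) = 3. P is now [[1, 5, 7], [4], [6], [8]].
Step i=6: Q has 6 at row 4, column 1; remove 8 from row 4 of P and reverse-bump: 8 enters row 3 and ejects 6; 6 enters row 2 and ejects 4; 4 enters row 1 and ejects 1. So w(6) = 1. P is now [[4, 5, 7], [6], [8]].
Step i=5: Q has 5 at row 3, column 1; remove 8 from row 3 of P and reverse-bump: 8 enters row 2 and ejects 6; 6 enters row 1 and ejects 5. So w(5) = 5. P is now [[4, 6, 7], [8]].
Step i=4: Q has 4 at row 1, column 3; remove that cell from P, ejecting 7. So w(4) = 7. P is now [[4, 6], [8]].
Step i=3: Q has 3 at row 2, column 1; remove 8 from row 2 of P and reverse-bump: 8 enters row 1 and ejects 6. So w(3) = 6. P is now [[4, 8]].
Step i=2: Q has 2 at row 1, column 2; remove that cell from P, ejecting 8. So w(2) = 8. P is now [[4]].
Step i=1: Q has 1 at row 1, column 1; remove that cell from P, ejecting 4. So w(1) = 4. P is now [].

So w = 4 8 6 7 5 1 3 2.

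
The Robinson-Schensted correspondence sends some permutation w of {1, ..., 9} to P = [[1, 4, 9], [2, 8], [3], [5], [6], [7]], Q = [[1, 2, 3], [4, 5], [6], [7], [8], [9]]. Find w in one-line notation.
Reverse the RSK construction: for i from n down to 1, find the cell of Q containing i, remove the entry at that cell from P, and reverse-bump it up through P; the value ejected from row 1 is w(i).

Step i=9: Q has 9 at row 6, column 1; remove 7 from row 6 of P and reverse-bump: 7 enters row 5 and ejects 6; 6 enters row 4 and ejects 5; 5 enters row 3 and ejects 3; 3 enters row 2 and ejects 2; 2 enters row 1 and ejects 1. So w(9) = 1. P is now [[2, 4, 9], [3, 8], [5], [6], [7]].
Step i=8: Q has 8 at row 5, column 1; remove 7 from row 5 of P and reverse-bump: 7 enters row 4 and ejects 6; 6 enters row 3 and ejects 5; 5 enters row 2 and ejects 3; 3 enters row 1 and ejects 2. So w(8) = 2. P is now [[3, 4, 9], [5, 8], [6], [7]].
Step i=7: Q has 7 at row 4, column 1; remove 7 from row 4 of P and reverse-bump: 7 enters row 3 and ejects 6; 6 enters row 2 and ejects 5; 5 enters row 1 and ejects 4. So w(7) = 4. P is now [[3, 5, 9], [6, 8], [7]].
Step i=6: Q has 6 at row 3, column 1; remove 7 from row 3 of P and reverse-bump: 7 enters row 2 and ejects 6; 6 enters row 1 and ejects 5. So w(6) = 5. P is now [[3, 6, 9], [7, 8]].
Step i=5: Q has 5 at row 2, column 2; remove 8 from row 2 of P and reverse-bump: 8 enters row 1 and ejects 6. So w(5) = 6. P is now [[3, 8, 9], [7]].
Step i=4: Q has 4 at row 2, column 1; remove 7 from row 2 of P and reverse-bump: 7 enters row 1 and ejects 3. So w(4) = 3. P is now [[7, 8, 9]].
Step i=3: Q has 3 at row 1, column 3; remove that cell from P, ejecting 9. So w(3) = 9. P is now [[7, 8]].
Step i=2: Q has 2 at row 1, column 2; remove that cell from P, ejecting 8. So w(2) = 8. P is now [[7]].
Step i=1: Q has 1 at row 1, column 1; remove that cell from P, ejecting 7. So w(1) = 7. P is now [].

So w = 7 8 9 3 6 5 4 2 1.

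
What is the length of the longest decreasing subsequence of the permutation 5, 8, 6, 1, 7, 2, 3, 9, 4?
3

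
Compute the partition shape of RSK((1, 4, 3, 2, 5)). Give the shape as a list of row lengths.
Row-insert each entry into an empty tableau.

After inserting 1: P = [[1]].
After inserting 4: P = [[1, 4]].
After inserting 3: P = [[1, 3], [4]].
After inserting 2: P = [[1, 2], [3], [4]].
After inserting 5: P = [[1, 2, 5], [3], [4]].

The final insertion tableau P = [[1, 2, 5], [3], [4]] has shape [3, 1, 1].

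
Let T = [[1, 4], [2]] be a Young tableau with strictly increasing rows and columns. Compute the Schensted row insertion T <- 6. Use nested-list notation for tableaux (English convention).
6 is larger than every entry of row 1, so it is appended to row 1. The new tableau is [[1, 4, 6], [2]].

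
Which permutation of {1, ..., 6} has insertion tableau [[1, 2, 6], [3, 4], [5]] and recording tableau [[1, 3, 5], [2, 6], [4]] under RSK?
Reverse the RSK construction: for i from n down to 1, find the cell of Q containing i, remove the entry at that cell from P, and reverse-bump it up through P; the value ejected from row 1 is w(i).

Step i=6: Q has 6 at row 2, column 2; remove 4 from row 2 of P and reverse-bump: 4 enters row 1 and ejects 2. So w(6) = 2. P is now [[1, 4, 6], [3], [5]].
Step i=5: Q has 5 at row 1, column 3; remove that cell from P, ejecting 6. So w(5) = 6. P is now [[1, 4], [3], [5]].
Step i=4: Q has 4 at row 3, column 1; remove 5 from row 3 of P and reverse-bump: 5 enters row 2 and ejects 3; 3 enters row 1 and ejects 1. So w(4) = 1. P is now [[3, 4], [5]].
Step i=3: Q has 3 at row 1, column 2; remove that cell from P, ejecting 4. So w(3) = 4. P is now [[3], [5]].
Step i=2: Q has 2 at row 2, column 1; remove 5 from row 2 of P and reverse-bump: 5 enters row 1 and ejects 3. So w(2) = 3. P is now [[5]].
Step i=1: Q has 1 at row 1, column 1; remove that cell from P, ejecting 5. So w(1) = 5. P is now [].

So w = 5 3 4 1 6 2.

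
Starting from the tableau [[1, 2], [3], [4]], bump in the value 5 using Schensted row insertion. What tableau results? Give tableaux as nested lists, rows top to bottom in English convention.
[[1, 2, 5], [3], [4]]

5 is larger than every entry of row 1, so it is appended to row 1. The new tableau is [[1, 2, 5], [3], [4]].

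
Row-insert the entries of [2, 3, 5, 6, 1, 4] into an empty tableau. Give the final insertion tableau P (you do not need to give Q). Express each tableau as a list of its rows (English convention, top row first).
Insert 2: appended to row 1. P = [[2]].
Insert 3: appended to row 1. P = [[2, 3]].
Insert 5: appended to row 1. P = [[2, 3, 5]].
Insert 6: appended to row 1. P = [[2, 3, 5, 6]].
Insert 1: 1 bumps 2 from row 1; 2 starts row 2. P = [[1, 3, 5, 6], [2]].
Insert 4: 4 bumps 5 from row 1; 5 appends to row 2. P = [[1, 3, 4, 6], [2, 5]].

So P = [[1, 3, 4, 6], [2, 5]].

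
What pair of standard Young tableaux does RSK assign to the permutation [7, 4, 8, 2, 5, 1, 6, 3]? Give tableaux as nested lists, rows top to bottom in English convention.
Insert each entry of the permutation into P by Schensted row insertion, recording in Q the position of each new cell.

After inserting 7: P = [[7]].
After inserting 4: P = [[4], [7]].
After inserting 8: P = [[4, 8], [7]].
After inserting 2: P = [[2, 8], [4], [7]].
After inserting 5: P = [[2, 5], [4, 8], [7]].
After inserting 1: P = [[1, 5], [2, 8], [4], [7]].
After inserting 6: P = [[1, 5, 6], [2, 8], [4], [7]].
After inserting 3: P = [[1, 3, 6], [2, 5], [4, 8], [7]].

So P = [[1, 3, 6], [2, 5], [4, 8], [7]], Q = [[1, 3, 7], [2, 5], [4, 8], [6]].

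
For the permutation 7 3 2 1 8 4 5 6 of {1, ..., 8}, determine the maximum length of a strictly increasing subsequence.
4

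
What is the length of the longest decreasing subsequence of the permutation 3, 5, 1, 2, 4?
2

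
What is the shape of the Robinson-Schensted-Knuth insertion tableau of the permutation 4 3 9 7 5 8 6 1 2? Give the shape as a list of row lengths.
[3, 3, 2, 1]

Row-insert each entry into an empty tableau.

After inserting 4: P = [[4]].
After inserting 3: P = [[3], [4]].
After inserting 9: P = [[3, 9], [4]].
After inserting 7: P = [[3, 7], [4, 9]].
After inserting 5: P = [[3, 5], [4, 7], [9]].
After inserting 8: P = [[3, 5, 8], [4, 7], [9]].
After inserting 6: P = [[3, 5, 6], [4, 7, 8], [9]].
After inserting 1: P = [[1, 5, 6], [3, 7, 8], [4], [9]].
After inserting 2: P = [[1, 2, 6], [3, 5, 8], [4, 7], [9]].

The final insertion tableau P = [[1, 2, 6], [3, 5, 8], [4, 7], [9]] has shape [3, 3, 2, 1].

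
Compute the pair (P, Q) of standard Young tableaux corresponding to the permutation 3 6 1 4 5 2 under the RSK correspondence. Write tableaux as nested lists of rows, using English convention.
P = [[1, 2, 5], [3, 4], [6]], Q = [[1, 2, 5], [3, 4], [6]]

Insert each entry of the permutation into P by Schensted row insertion, recording in Q the position of each new cell.

Insert 3: appended to row 1. P = [[3]].
Insert 6: appended to row 1. P = [[3, 6]].
Insert 1: 1 bumps 3 from row 1; 3 starts row 2. P = [[1, 6], [3]].
Insert 4: 4 bumps 6 from row 1; 6 appends to row 2. P = [[1, 4], [3, 6]].
Insert 5: appended to row 1. P = [[1, 4, 5], [3, 6]].
Insert 2: 2 bumps 4 from row 1; 4 bumps 6 from row 2; 6 starts row 3. P = [[1, 2, 5], [3, 4], [6]].

So P = [[1, 2, 5], [3, 4], [6]], Q = [[1, 2, 5], [3, 4], [6]].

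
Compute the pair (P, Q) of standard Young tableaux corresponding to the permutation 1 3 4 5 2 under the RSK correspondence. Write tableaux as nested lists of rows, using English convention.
Insert each entry of the permutation into P by Schensted row insertion, recording in Q the position of each new cell.

Insert 1: appended to row 1. P = [[1]].
Insert 3: appended to row 1. P = [[1, 3]].
Insert 4: appended to row 1. P = [[1, 3, 4]].
Insert 5: appended to row 1. P = [[1, 3, 4, 5]].
Insert 2: 2 bumps 3 from row 1; 3 starts row 2. P = [[1, 2, 4, 5], [3]].

So P = [[1, 2, 4, 5], [3]], Q = [[1, 2, 3, 4], [5]].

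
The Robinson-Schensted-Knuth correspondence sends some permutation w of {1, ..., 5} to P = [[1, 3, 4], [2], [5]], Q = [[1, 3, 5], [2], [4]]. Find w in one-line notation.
5 2 3 1 4

Reverse the RSK construction: for i from n down to 1, find the cell of Q containing i, remove the entry at that cell from P, and reverse-bump it up through P; the value ejected from row 1 is w(i).

Step i=5: Q has 5 at row 1, column 3; remove that cell from P, ejecting 4. So w(5) = 4. P is now [[1, 3], [2], [5]].
Step i=4: Q has 4 at row 3, column 1; remove 5 from row 3 of P and reverse-bump: 5 enters row 2 and ejects 2; 2 enters row 1 and ejects 1. So w(4) = 1. P is now [[2, 3], [5]].
Step i=3: Q has 3 at row 1, column 2; remove that cell from P, ejecting 3. So w(3) = 3. P is now [[2], [5]].
Step i=2: Q has 2 at row 2, column 1; remove 5 from row 2 of P and reverse-bump: 5 enters row 1 and ejects 2. So w(2) = 2. P is now [[5]].
Step i=1: Q has 1 at row 1, column 1; remove that cell from P, ejecting 5. So w(1) = 5. P is now [].

So w = 5 2 3 1 4.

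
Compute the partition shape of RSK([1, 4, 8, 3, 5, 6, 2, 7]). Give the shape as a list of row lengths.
[5, 2, 1]

Row-insert each entry into an empty tableau.

After inserting 1: P = [[1]].
After inserting 4: P = [[1, 4]].
After inserting 8: P = [[1, 4, 8]].
After inserting 3: P = [[1, 3, 8], [4]].
After inserting 5: P = [[1, 3, 5], [4, 8]].
After inserting 6: P = [[1, 3, 5, 6], [4, 8]].
After inserting 2: P = [[1, 2, 5, 6], [3, 8], [4]].
After inserting 7: P = [[1, 2, 5, 6, 7], [3, 8], [4]].

The final insertion tableau P = [[1, 2, 5, 6, 7], [3, 8], [4]] has shape [5, 2, 1].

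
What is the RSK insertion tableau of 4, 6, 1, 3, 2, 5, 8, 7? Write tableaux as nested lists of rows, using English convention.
P = [[1, 2, 5, 7], [3, 6, 8], [4]]

Insert 4: appended to row 1. P = [[4]].
Insert 6: appended to row 1. P = [[4, 6]].
Insert 1: 1 bumps 4 from row 1; 4 starts row 2. P = [[1, 6], [4]].
Insert 3: 3 bumps 6 from row 1; 6 appends to row 2. P = [[1, 3], [4, 6]].
Insert 2: 2 bumps 3 from row 1; 3 bumps 4 from row 2; 4 starts row 3. P = [[1, 2], [3, 6], [4]].
Insert 5: appended to row 1. P = [[1, 2, 5], [3, 6], [4]].
Insert 8: appended to row 1. P = [[1, 2, 5, 8], [3, 6], [4]].
Insert 7: 7 bumps 8 from row 1; 8 appends to row 2. P = [[1, 2, 5, 7], [3, 6, 8], [4]].

So P = [[1, 2, 5, 7], [3, 6, 8], [4]].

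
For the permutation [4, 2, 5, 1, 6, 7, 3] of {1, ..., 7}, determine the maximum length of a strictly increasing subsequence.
4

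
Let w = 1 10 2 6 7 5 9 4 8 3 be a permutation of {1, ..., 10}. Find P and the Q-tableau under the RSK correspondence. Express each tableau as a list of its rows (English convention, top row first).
Insert each entry of the permutation into P by Schensted row insertion, recording in Q the position of each new cell.

Insert 1: appended to row 1. P = [[1]].
Insert 10: appended to row 1. P = [[1, 10]].
Insert 2: 2 bumps 10 from row 1; 10 starts row 2. P = [[1, 2], [10]].
Insert 6: appended to row 1. P = [[1, 2, 6], [10]].
Insert 7: appended to row 1. P = [[1, 2, 6, 7], [10]].
Insert 5: 5 bumps 6 from row 1; 6 bumps 10 from row 2; 10 starts row 3. P = [[1, 2, 5, 7], [6], [10]].
Insert 9: appended to row 1. P = [[1, 2, 5, 7, 9], [6], [10]].
Insert 4: 4 bumps 5 from row 1; 5 bumps 6 from row 2; 6 bumps 10 from row 3; 10 starts row 4. P = [[1, 2, 4, 7, 9], [5], [6], [10]].
Insert 8: 8 bumps 9 from row 1; 9 appends to row 2. P = [[1, 2, 4, 7, 8], [5, 9], [6], [10]].
Insert 3: 3 bumps 4 from row 1; 4 bumps 5 from row 2; 5 bumps 6 from row 3; 6 bumps 10 from row 4; 10 starts row 5. P = [[1, 2, 3, 7, 8], [4, 9], [5], [6], [10]].

So P = [[1, 2, 3, 7, 8], [4, 9], [5], [6], [10]], Q = [[1, 2, 4, 5, 7], [3, 9], [6], [8], [10]].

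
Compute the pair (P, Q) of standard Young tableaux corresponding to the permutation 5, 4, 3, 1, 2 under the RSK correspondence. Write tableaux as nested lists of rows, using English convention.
P = [[1, 2], [3], [4], [5]], Q = [[1, 5], [2], [3], [4]]

Insert each entry of the permutation into P by Schensted row insertion, recording in Q the position of each new cell.

After inserting 5: P = [[5]].
After inserting 4: P = [[4], [5]].
After inserting 3: P = [[3], [4], [5]].
After inserting 1: P = [[1], [3], [4], [5]].
After inserting 2: P = [[1, 2], [3], [4], [5]].

So P = [[1, 2], [3], [4], [5]], Q = [[1, 5], [2], [3], [4]].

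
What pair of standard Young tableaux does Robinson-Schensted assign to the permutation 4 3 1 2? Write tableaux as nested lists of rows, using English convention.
P = [[1, 2], [3], [4]], Q = [[1, 4], [2], [3]]

Insert each entry of the permutation into P by Schensted row insertion, recording in Q the position of each new cell.

Insert 4: appended to row 1. P = [[4]].
Insert 3: 3 bumps 4 from row 1; 4 starts row 2. P = [[3], [4]].
Insert 1: 1 bumps 3 from row 1; 3 bumps 4 from row 2; 4 starts row 3. P = [[1], [3], [4]].
Insert 2: appended to row 1. P = [[1, 2], [3], [4]].

So P = [[1, 2], [3], [4]], Q = [[1, 4], [2], [3]].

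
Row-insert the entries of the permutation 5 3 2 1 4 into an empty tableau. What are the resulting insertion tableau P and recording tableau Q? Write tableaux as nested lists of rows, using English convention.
Insert each entry of the permutation into P by Schensted row insertion, recording in Q the position of each new cell.

Insert 5: appended to row 1. P = [[5]].
Insert 3: 3 bumps 5 from row 1; 5 starts row 2. P = [[3], [5]].
Insert 2: 2 bumps 3 from row 1; 3 bumps 5 from row 2; 5 starts row 3. P = [[2], [3], [5]].
Insert 1: 1 bumps 2 from row 1; 2 bumps 3 from row 2; 3 bumps 5 from row 3; 5 starts row 4. P = [[1], [2], [3], [5]].
Insert 4: appended to row 1. P = [[1, 4], [2], [3], [5]].

So P = [[1, 4], [2], [3], [5]], Q = [[1, 5], [2], [3], [4]].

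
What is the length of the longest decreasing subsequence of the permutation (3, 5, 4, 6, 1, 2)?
3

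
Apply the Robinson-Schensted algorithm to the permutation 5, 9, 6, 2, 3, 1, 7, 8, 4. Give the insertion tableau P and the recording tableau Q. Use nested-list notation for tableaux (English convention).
Insert each entry of the permutation into P by Schensted row insertion, recording in Q the position of each new cell.

After inserting 5: P = [[5]].
After inserting 9: P = [[5, 9]].
After inserting 6: P = [[5, 6], [9]].
After inserting 2: P = [[2, 6], [5], [9]].
After inserting 3: P = [[2, 3], [5, 6], [9]].
After inserting 1: P = [[1, 3], [2, 6], [5], [9]].
After inserting 7: P = [[1, 3, 7], [2, 6], [5], [9]].
After inserting 8: P = [[1, 3, 7, 8], [2, 6], [5], [9]].
After inserting 4: P = [[1, 3, 4, 8], [2, 6, 7], [5], [9]].

So P = [[1, 3, 4, 8], [2, 6, 7], [5], [9]], Q = [[1, 2, 7, 8], [3, 5, 9], [4], [6]].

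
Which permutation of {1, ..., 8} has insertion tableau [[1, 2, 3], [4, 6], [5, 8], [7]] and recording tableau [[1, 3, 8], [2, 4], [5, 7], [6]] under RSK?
7 5 8 6 4 1 2 3

Reverse the RSK construction: for i from n down to 1, find the cell of Q containing i, remove the entry at that cell from P, and reverse-bump it up through P; the value ejected from row 1 is w(i).

Step i=8: Q has 8 at row 1, column 3; remove that cell from P, ejecting 3. So w(8) = 3. P is now [[1, 2], [4, 6], [5, 8], [7]].
Step i=7: Q has 7 at row 3, column 2; remove 8 from row 3 of P and reverse-bump: 8 enters row 2 and ejects 6; 6 enters row 1 and ejects 2. So w(7) = 2. P is now [[1, 6], [4, 8], [5], [7]].
Step i=6: Q has 6 at row 4, column 1; remove 7 from row 4 of P and reverse-bump: 7 enters row 3 and ejects 5; 5 enters row 2 and ejects 4; 4 enters row 1 and ejects 1. So w(6) = 1. P is now [[4, 6], [5, 8], [7]].
Step i=5: Q has 5 at row 3, column 1; remove 7 from row 3 of P and reverse-bump: 7 enters row 2 and ejects 5; 5 enters row 1 and ejects 4. So w(5) = 4. P is now [[5, 6], [7, 8]].
Step i=4: Q has 4 at row 2, column 2; remove 8 from row 2 of P and reverse-bump: 8 enters row 1 and ejects 6. So w(4) = 6. P is now [[5, 8], [7]].
Step i=3: Q has 3 at row 1, column 2; remove that cell from P, ejecting 8. So w(3) = 8. P is now [[5], [7]].
Step i=2: Q has 2 at row 2, column 1; remove 7 from row 2 of P and reverse-bump: 7 enters row 1 and ejects 5. So w(2) = 5. P is now [[7]].
Step i=1: Q has 1 at row 1, column 1; remove that cell from P, ejecting 7. So w(1) = 7. P is now [].

So w = 7 5 8 6 4 1 2 3.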